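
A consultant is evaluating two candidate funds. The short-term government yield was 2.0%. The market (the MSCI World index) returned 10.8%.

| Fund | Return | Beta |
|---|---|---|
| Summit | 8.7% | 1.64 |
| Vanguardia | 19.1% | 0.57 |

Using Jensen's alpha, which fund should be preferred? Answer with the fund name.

Summit: α = 8.7% − [2.0% + 1.64 × (10.8% − 2.0%)] = -7.732
Vanguardia: α = 19.1% − [2.0% + 0.57 × (10.8% − 2.0%)] = 12.084
Highest: Vanguardia (12.084).

Vanguardia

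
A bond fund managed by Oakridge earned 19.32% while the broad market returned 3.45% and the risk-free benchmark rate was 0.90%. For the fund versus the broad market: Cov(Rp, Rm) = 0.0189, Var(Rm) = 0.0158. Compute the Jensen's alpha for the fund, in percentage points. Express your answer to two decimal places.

15.37

β = Cov / Var = 0.0189 / 0.0158 = 1.1962
E[R] = Rf + β(Rm − Rf) = 0.90% + 1.1962 × (3.45% − 0.90%) = 3.9503%
α = Rp − E[R] = 19.32% − 3.9503% = 15.3697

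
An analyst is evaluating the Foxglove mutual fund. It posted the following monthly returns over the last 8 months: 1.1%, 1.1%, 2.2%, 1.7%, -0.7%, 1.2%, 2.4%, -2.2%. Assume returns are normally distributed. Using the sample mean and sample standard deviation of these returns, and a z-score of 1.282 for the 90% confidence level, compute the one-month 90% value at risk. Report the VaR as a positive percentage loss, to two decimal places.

Mean return μ = 6.80 / 8 = 0.8500%
Σ(r − μ)² = (1.1 − 0.8500)² + (1.1 − 0.8500)² + … = 16.9000
sample σ = √(16.9000 / 7) = √2.4143 = 1.5538%
VaR = −(μ − z·σ) = −(0.8500 − 1.282 × 1.5538) = −(-1.1420) = 1.1420%

1.14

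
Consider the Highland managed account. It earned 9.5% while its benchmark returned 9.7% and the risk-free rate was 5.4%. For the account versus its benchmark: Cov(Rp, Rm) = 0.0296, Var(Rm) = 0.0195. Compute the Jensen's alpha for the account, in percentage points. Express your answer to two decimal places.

β = Cov / Var = 0.0296 / 0.0195 = 1.5179
E[R] = Rf + β(Rm − Rf) = 5.4% + 1.5179 × (9.7% − 5.4%) = 11.9270%
α = Rp − E[R] = 9.5% − 11.9270% = -2.4270

-2.43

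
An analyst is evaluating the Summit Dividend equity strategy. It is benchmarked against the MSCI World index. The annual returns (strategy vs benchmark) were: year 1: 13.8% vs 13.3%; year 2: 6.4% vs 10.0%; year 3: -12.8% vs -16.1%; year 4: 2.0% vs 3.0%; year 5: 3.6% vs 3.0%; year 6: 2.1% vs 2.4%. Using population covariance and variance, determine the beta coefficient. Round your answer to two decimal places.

0.84

r̄p = 2.5167%,  r̄m = 2.6000%
Cov = Σ(rp − r̄p)(rm − r̄m) / 6 = 72.7000
Var(rm) = Σ(rm − r̄m)² / 6 = 86.5500
β = Cov / Var = 72.7000 / 86.5500 = 0.8400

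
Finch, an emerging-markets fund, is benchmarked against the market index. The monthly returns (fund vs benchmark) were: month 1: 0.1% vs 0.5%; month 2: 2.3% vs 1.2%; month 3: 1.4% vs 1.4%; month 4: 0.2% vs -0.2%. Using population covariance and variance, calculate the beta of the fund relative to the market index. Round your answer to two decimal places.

r̄p = 1.0000%,  r̄m = 0.7250%
Cov = Σ(rp − r̄p)(rm − r̄m) / 4 = 0.4575
Var(rm) = Σ(rm − r̄m)² / 4 = 0.3969
β = Cov / Var = 0.4575 / 0.3969 = 1.1527

1.15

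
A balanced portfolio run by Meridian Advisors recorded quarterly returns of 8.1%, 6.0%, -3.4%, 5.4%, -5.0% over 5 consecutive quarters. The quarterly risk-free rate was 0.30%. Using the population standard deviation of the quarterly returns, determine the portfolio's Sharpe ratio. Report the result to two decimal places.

0.36

Mean return r̄ = 11.10 / 5 = 2.2200%
Population std dev = √[142.6880 / 5] = 5.3421%
Sharpe = (r̄ − rf) / σ = (2.2200 − 0.3) / 5.3421 = 1.9200 / 5.3421 = 0.3594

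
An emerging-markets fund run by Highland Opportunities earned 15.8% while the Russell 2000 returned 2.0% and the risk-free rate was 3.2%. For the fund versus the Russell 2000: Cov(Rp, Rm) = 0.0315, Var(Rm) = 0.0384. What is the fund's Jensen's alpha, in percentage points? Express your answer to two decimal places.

β = Cov / Var = 0.0315 / 0.0384 = 0.8203
E[R] = Rf + β(Rm − Rf) = 3.2% + 0.8203 × (2.0% − 3.2%) = 2.2156%
α = Rp − E[R] = 15.8% − 2.2156% = 13.5844

13.58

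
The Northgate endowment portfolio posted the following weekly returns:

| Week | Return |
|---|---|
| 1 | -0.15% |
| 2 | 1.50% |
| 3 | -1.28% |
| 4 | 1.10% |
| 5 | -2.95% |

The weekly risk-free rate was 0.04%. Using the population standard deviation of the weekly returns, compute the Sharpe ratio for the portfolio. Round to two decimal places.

r̄ = (-0.15 + 1.5 − 1.28 + 1.1 − 2.95) / 5 = -0.3560%
Population σ = √[Σ(r − r̄)² / 5] = √[13.1897 / 5] = √2.6379 = 1.6242%
Sharpe = (r̄ − rf) / σ = (-0.3560 − 0.04) / 1.6242 = -0.3960 / 1.6242 = -0.2438

-0.24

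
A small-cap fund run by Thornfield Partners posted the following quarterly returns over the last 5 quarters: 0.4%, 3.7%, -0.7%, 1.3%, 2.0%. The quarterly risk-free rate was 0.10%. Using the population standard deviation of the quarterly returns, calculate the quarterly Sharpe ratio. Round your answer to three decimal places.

0.834

Mean return r̄ = 6.70 / 5 = 1.3400%
Σ(r − r̄)² = (0.4 − 1.3400)² + (3.7 − 1.3400)² + … = 11.0520
σ = √[11.0520 / 5] = 1.4867%
Sharpe = (r̄ − rf) / σ = (1.3400 − 0.1) / 1.4867 = 1.2400 / 1.4867 = 0.8341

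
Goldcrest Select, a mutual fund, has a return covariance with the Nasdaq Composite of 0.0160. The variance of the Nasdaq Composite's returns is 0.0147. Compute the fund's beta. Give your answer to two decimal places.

1.09

β = Cov(Rp, Rm) / Var(Rm) = 0.0160 / 0.0147 = 1.0884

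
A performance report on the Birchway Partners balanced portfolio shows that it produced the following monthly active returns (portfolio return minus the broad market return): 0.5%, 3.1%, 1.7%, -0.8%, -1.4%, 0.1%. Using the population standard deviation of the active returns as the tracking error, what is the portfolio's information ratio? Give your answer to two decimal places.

Mean return r̄ = 3.20 / 6 = 0.5333%
Σ(r − r̄)² = 13.6533; population σ = √(13.6533/6) = 1.5085%
IR = r̄ / tracking error = 0.5333 / 1.5085 = 0.3535

0.35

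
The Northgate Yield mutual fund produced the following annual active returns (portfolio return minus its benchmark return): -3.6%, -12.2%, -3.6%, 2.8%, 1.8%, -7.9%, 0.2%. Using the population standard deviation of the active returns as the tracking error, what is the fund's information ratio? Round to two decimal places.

-0.64

Mean return r̄ = -22.50 / 7 = -3.2143%
Σ(r − r̄)² = 175.9686; population σ = √(175.9686/7) = 5.0138%
IR = r̄ / tracking error = -3.2143 / 5.0138 = -0.6411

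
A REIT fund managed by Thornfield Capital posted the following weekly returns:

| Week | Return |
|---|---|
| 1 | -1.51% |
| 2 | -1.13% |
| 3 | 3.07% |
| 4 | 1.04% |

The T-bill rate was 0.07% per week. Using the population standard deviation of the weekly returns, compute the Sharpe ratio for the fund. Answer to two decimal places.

0.16

μ = (-1.51 − 1.13 + 3.07 + 1.04) / 4 = 0.3675%
Population std dev = √[13.5233 / 4] = 1.8387%
Sharpe = (μ − rf) / σ = (0.3675 − 0.07) / 1.8387 = 0.2975 / 1.8387 = 0.1618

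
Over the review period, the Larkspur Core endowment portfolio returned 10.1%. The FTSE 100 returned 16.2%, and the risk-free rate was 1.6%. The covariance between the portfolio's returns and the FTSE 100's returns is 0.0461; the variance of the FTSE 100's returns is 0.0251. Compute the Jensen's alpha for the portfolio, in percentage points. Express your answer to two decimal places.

β = Cov / Var = 0.0461 / 0.0251 = 1.8367
E[R] = Rf + β(Rm − Rf) = 1.6% + 1.8367 × (16.2% − 1.6%) = 28.4158%
α = Rp − E[R] = 10.1% − 28.4158% = -18.3158

-18.32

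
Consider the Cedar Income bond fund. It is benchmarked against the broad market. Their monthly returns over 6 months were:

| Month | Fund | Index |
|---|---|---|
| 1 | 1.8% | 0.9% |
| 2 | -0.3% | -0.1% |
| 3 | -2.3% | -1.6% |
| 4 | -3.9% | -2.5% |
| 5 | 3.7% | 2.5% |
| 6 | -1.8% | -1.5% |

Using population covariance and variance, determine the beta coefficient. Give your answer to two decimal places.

r̄p = -0.4667%,  r̄m = -0.3833%
Cov = Σ(rp − r̄p)(rm − r̄m) / 6 = 4.3261
Var(rm) = Σ(rm − r̄m)² / 6 = 2.8747
β = Cov / Var = 4.3261 / 2.8747 = 1.5049

1.50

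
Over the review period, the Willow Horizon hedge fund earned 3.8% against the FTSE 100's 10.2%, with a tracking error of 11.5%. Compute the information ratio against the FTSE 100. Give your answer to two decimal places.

IR = (Rp − Rb) / TE = (3.8% − 10.2%) / 11.5% = -6.40% / 11.5% = -0.5565

-0.56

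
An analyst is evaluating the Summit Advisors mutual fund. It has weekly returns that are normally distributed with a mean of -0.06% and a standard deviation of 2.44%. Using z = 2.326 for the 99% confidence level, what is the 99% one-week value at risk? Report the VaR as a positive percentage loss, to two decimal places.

5.74

VaR (as % loss) = −(μ − z·σ) = −(-0.06% − 2.326 × 2.44%) = −(-5.73544%) = 5.73544%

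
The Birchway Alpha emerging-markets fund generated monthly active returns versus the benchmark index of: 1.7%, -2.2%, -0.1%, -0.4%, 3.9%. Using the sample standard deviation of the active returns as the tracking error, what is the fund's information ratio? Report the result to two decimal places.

0.25

μ = (1.7 − 2.2 − 0.1 − 0.4 + 3.9) / 5 = 0.5800%
Σ(r − μ)² = (1.7 − 0.5800)² + (-2.2 − 0.5800)² + … = 21.4280
σ = √[21.4280 / 4] = 2.3145%
IR = μ / tracking error = 0.5800 / 2.3145 = 0.2506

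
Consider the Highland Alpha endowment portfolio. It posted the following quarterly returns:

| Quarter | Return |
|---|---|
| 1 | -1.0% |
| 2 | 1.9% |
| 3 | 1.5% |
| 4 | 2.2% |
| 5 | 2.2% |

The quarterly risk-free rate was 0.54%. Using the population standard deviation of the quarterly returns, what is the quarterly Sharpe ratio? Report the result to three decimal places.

0.679

Mean return r̄ = 6.80 / 5 = 1.3600%
Σ(r − r̄)² = (-1 − 1.3600)² + (1.9 − 1.3600)² + (1.5 − 1.3600)² + … = 7.2920
σ = √[7.2920 / 5] = 1.2076%
Sharpe = (r̄ − rf) / σ = (1.3600 − 0.54) / 1.2076 = 0.8200 / 1.2076 = 0.6790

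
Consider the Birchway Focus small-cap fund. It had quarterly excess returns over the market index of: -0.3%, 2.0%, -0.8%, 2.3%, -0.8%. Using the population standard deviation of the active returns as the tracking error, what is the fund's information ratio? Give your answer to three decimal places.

0.348

Mean return μ = 2.40 / 5 = 0.4800%
Σ(r − μ)² = 9.5080; population σ = √(9.5080/5) = 1.3790%
IR = μ / tracking error = 0.4800 / 1.3790 = 0.3481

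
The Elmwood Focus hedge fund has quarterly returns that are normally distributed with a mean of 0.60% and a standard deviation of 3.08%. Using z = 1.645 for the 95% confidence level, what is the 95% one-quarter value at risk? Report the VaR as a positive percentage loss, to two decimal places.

4.47

VaR (as % loss) = −(μ − z·σ) = −(0.60% − 1.645 × 3.08%) = −(-4.4666%) = 4.4666%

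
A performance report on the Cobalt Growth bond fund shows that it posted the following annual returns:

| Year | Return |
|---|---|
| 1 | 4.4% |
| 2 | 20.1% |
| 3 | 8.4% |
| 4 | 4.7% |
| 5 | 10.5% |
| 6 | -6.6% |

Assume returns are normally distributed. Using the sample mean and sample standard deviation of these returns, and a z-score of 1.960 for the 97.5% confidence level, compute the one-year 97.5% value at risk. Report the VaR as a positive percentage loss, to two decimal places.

10.23

Mean return r̄ = 41.50 / 6 = 6.9167%
Σ(r − r̄)² = 382.7883; sample σ = √(382.7883/5) = 8.7497%
VaR = −(r̄ − z·σ) = −(6.9167 − 1.960 × 8.7497) = −(-10.2327) = 10.2327%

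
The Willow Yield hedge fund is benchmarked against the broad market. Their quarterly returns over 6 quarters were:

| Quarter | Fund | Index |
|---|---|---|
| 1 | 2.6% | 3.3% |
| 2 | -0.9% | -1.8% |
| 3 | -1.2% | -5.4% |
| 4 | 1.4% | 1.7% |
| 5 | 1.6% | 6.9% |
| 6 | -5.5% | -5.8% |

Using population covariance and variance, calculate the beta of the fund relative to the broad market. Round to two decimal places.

0.48

r̄p = -0.3333%,  r̄m = -0.1833%
Cov = Σ(rp − r̄p)(rm − r̄m) / 6 = 10.2722
Var(rm) = Σ(rm − r̄m)² / 6 = 21.2047
β = Cov / Var = 10.2722 / 21.2047 = 0.4844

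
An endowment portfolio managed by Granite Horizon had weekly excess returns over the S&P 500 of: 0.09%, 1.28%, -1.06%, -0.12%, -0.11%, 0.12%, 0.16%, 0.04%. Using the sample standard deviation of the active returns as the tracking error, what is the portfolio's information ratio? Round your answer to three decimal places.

0.079

Mean return r̄ = 0.400 / 8 = 0.0500%
Σ(r − r̄)² = 2.8182; sample σ = √(2.8182/7) = 0.6345%
IR = r̄ / tracking error = 0.0500 / 0.6345 = 0.0788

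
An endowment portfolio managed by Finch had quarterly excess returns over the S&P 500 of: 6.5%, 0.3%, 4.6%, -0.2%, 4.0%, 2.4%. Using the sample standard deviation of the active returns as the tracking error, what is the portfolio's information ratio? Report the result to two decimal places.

μ = (6.5 + 0.3 + 4.6 − 0.2 + 4 + 2.4) / 6 = 2.9333%
Sample std dev = √[33.6733 / 5] = 2.5951%
IR = μ / tracking error = 2.9333 / 2.5951 = 1.1303

1.13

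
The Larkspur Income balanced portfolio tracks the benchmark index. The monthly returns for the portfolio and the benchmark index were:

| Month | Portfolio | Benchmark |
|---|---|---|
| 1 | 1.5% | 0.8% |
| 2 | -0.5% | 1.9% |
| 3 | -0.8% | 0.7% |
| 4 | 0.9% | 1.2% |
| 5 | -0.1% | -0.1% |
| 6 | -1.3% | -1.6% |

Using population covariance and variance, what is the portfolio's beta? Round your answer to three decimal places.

0.409

r̄p = -0.0500%,  r̄m = 0.4833%
Cov = Σ(rp − r̄p)(rm − r̄m) / 6 = 0.5008
Var(rm) = Σ(rm − r̄m)² / 6 = 1.2247
β = Cov / Var = 0.5008 / 1.2247 = 0.4089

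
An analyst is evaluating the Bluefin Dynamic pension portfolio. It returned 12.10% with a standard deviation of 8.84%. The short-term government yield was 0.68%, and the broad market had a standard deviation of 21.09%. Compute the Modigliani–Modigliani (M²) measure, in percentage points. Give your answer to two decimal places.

27.93

Sharpe = (Rp − Rf) / σp = (12.10% − 0.68%) / 8.84% = 1.2919
M² = Rf + Sharpe × σm = 0.68% + 1.2919 × 21.09% = 27.9262%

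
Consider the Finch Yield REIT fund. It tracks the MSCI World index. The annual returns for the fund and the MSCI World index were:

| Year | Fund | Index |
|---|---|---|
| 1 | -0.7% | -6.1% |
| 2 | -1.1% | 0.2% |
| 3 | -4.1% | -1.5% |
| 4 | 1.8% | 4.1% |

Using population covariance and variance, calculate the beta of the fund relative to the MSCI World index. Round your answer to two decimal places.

0.26

r̄p = -1.0250%,  r̄m = -0.8250%
Cov = Σ(rp − r̄p)(rm − r̄m) / 4 = 3.5494
Var(rm) = Σ(rm − r̄m)² / 4 = 13.3969
β = Cov / Var = 3.5494 / 13.3969 = 0.2649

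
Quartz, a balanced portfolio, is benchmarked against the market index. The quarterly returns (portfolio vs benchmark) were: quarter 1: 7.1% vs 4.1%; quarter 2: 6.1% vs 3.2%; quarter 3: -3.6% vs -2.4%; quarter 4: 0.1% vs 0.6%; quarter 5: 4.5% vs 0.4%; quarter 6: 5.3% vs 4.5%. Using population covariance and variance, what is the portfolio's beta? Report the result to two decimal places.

1.38

r̄p = 3.2500%,  r̄m = 1.7333%
Cov = Σ(rp − r̄p)(rm − r̄m) / 6 = 8.1967
Var(rm) = Σ(rm − r̄m)² / 6 = 5.9256
β = Cov / Var = 8.1967 / 5.9256 = 1.3833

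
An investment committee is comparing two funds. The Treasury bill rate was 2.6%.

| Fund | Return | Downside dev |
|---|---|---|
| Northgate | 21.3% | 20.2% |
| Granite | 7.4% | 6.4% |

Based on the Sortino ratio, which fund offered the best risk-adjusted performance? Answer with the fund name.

Northgate

Northgate: Sortino ratio = (21.3% − 2.6%) / 20.2% = 0.926
Granite: Sortino ratio = (7.4% − 2.6%) / 6.4% = 0.750
Highest: Northgate (0.926).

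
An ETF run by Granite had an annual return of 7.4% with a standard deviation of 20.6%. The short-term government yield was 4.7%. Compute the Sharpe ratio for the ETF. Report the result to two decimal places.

0.13

Sharpe = (Rp − Rf) / σp = (7.4% − 4.7%) / 20.6% = 2.70% / 20.6% = 0.1311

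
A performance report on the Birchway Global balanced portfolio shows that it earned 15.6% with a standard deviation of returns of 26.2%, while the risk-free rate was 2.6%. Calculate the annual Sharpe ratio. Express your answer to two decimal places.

0.50

Sharpe = (Rp − Rf) / σp = (15.6% − 2.6%) / 26.2% = 13.00% / 26.2% = 0.4962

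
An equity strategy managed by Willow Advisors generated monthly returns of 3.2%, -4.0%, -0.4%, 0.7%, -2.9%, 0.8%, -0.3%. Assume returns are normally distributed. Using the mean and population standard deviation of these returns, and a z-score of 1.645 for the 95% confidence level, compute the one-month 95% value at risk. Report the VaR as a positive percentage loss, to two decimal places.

Mean return r̄ = -2.90 / 7 = -0.4143%
Σ(r − r̄)² = (3.2 − (-0.4143))² + (-4 − (-0.4143))² + … = 34.8286
σ = √[34.8286 / 7] = 2.2306%
VaR = −(r̄ − z·σ) = −(-0.4143 − 1.645 × 2.2306) = −(-4.0836) = 4.0836%

4.08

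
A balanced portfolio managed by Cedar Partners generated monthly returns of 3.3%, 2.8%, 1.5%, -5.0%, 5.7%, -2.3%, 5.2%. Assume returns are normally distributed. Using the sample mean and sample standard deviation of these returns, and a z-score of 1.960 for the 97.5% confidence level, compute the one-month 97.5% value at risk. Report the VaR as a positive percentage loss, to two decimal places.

6.11

μ = (3.3 + 2.8 + 1.5 − 5 + 5.7 − 2.3 + 5.2) / 7 = 1.6000%
Σ(r − μ)² = 92.8800; sample σ = √(92.8800/6) = 3.9345%
VaR = −(μ − z·σ) = −(1.6000 − 1.960 × 3.9345) = −(-6.1116) = 6.1116%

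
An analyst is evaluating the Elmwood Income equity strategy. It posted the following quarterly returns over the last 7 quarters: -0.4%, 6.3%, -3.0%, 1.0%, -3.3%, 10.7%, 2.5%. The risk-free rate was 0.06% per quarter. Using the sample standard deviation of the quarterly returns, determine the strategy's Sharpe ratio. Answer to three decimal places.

0.377

r̄ = (-0.4 + 6.3 − 3 + 1 − 3.3 + 10.7 + 2.5) / 7 = 1.9714%
Σ(r − r̄)² = 154.2743; sample σ = √(154.2743/6) = 5.0707%
Sharpe = (r̄ − rf) / σ = (1.9714 − 0.06) / 5.0707 = 1.9114 / 5.0707 = 0.3769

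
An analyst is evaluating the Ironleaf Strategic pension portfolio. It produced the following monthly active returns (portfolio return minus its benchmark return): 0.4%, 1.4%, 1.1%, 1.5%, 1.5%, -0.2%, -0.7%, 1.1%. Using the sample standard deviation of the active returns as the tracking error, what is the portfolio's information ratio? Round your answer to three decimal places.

0.910

r̄ = (0.4 + 1.4 + 1.1 + 1.5 + 1.5 − 0.2 − 0.7 + 1.1) / 8 = 6.10 / 8 = 0.7625%
Σ(r − r̄)² = (0.4 − 0.7625)² + (1.4 − 0.7625)² + … = 4.9188
sample σ = √(4.9188 / 7) = √0.7027 = 0.8383%
IR = r̄ / tracking error = 0.7625 / 0.8383 = 0.9096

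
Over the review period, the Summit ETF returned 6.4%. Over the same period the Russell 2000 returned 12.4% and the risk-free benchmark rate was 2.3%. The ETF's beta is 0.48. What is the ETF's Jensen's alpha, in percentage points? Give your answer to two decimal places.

-0.75

CAPM expected return = Rf + β(Rm − Rf) = 2.3% + 0.48 × (12.4% − 2.3%) = 2.3 + 0.48 × 10.10 = 7.1480%
Jensen's α = Rp − E[R] = 6.4% − 7.1480% = -0.7480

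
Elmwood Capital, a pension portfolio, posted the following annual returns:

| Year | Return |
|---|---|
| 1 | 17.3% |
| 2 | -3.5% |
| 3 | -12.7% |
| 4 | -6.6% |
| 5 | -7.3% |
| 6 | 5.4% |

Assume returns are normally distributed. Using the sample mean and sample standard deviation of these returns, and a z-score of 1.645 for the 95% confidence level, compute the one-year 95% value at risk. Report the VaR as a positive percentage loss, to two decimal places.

μ = (17.3 − 3.5 − 12.7 − 6.6 − 7.3 + 5.4) / 6 = -1.2333%
Σ(r − μ)² = (17.3 − (-1.2333))² + (-3.5 − (-1.2333))² + (-12.7 − (-1.2333))² + … = 589.7133
σ = √[589.7133 / 5] = 10.8601%
VaR = −(μ − z·σ) = −(-1.2333 − 1.645 × 10.8601) = −(-19.0982) = 19.0982%

19.10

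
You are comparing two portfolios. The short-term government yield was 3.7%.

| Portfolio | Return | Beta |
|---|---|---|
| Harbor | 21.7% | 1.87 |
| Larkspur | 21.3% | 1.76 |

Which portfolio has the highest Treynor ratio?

Harbor: Treynor = (21.7% − 3.7%) / 1.87 = 9.626
Larkspur: Treynor = (21.3% − 3.7%) / 1.76 = 10.000
Highest: Larkspur (10.000).

Larkspur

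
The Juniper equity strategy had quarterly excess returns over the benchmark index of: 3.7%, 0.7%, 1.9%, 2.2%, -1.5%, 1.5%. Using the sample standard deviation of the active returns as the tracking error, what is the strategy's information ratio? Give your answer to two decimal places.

0.82

Mean return r̄ = 8.50 / 6 = 1.4167%
Sample σ = √[Σ(r − r̄)² / 5] = √[15.0883 / 5] = √3.0177 = 1.7372%
IR = r̄ / tracking error = 1.4167 / 1.7372 = 0.8155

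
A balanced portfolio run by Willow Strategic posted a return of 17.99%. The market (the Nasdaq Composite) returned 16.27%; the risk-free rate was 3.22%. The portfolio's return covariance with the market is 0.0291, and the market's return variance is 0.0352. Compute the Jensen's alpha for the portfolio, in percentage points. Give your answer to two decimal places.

β = Cov / Var = 0.0291 / 0.0352 = 0.8267
E[R] = Rf + β(Rm − Rf) = 3.22% + 0.8267 × (16.27% − 3.22%) = 14.0084%
α = Rp − E[R] = 17.99% − 14.0084% = 3.9816

3.98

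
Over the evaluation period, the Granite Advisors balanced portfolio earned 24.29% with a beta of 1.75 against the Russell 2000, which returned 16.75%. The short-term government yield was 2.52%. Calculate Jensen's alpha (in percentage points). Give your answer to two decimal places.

CAPM expected return = Rf + β(Rm − Rf) = 2.52% + 1.75 × (16.75% − 2.52%) = 2.52 + 1.75 × 14.23 = 27.4225%
Jensen's α = Rp − E[R] = 24.29% − 27.4225% = -3.1325

-3.13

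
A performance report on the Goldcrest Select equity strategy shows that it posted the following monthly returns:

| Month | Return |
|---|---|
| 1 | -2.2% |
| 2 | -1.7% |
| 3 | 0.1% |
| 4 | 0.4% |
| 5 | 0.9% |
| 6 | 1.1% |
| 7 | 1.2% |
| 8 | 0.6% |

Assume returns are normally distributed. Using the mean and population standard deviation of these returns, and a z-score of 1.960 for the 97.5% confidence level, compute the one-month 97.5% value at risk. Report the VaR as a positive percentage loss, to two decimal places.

2.32

r̄ = (-2.2 − 1.7 + 0.1 + 0.4 + 0.9 + 1.1 + 1.2 + 0.6) / 8 = 0.0500%
Σ(r − r̄)² = (-2.2 − 0.0500)² + (-1.7 − 0.0500)² + (0.1 − 0.0500)² + … = 11.7000
σ = √[11.7000 / 8] = 1.2093%
VaR = −(r̄ − z·σ) = −(0.0500 − 1.960 × 1.2093) = −(-2.3202) = 2.3202%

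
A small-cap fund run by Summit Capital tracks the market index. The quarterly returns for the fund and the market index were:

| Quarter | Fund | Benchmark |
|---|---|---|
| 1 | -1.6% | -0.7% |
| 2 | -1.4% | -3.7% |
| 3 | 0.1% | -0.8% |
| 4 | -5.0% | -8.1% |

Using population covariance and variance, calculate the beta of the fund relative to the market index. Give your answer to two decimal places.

r̄p = -1.9750%,  r̄m = -3.3250%
Cov = Σ(rp − r̄p)(rm − r̄m) / 4 = 5.1131
Var(rm) = Σ(rm − r̄m)² / 4 = 9.0519
β = Cov / Var = 5.1131 / 9.0519 = 0.5649

0.56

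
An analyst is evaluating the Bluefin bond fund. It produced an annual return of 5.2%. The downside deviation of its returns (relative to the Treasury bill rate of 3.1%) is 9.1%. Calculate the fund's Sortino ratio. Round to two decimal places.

0.23

Sortino = (Rp − Rf) / σd = (5.2% − 3.1%) / 9.1% = 2.10% / 9.1% = 0.2308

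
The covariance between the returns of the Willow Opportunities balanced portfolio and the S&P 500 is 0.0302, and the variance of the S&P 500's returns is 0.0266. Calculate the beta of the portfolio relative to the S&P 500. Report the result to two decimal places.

β = Cov(Rp, Rm) / Var(Rm) = 0.0302 / 0.0266 = 1.1353

1.14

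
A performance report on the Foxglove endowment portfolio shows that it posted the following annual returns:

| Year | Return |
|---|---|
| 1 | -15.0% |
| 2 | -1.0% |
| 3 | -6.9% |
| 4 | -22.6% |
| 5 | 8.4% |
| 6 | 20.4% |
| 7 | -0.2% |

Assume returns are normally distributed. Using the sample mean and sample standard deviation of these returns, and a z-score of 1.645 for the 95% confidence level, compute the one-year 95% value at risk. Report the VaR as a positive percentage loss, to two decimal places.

Mean return r̄ = -16.90 / 7 = -2.4143%
Sample σ = √[Σ(r − r̄)² / 6] = √[1230.3286 / 6] = √205.0548 = 14.3197%
VaR = −(r̄ − z·σ) = −(-2.4143 − 1.645 × 14.3197) = −(-25.9702) = 25.9702%

25.97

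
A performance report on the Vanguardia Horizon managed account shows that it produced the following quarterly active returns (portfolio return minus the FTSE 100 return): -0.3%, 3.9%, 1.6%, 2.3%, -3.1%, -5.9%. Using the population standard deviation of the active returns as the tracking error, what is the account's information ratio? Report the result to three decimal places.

Mean return r̄ = -1.50 / 6 = -0.2500%
Σ(r − r̄)² = (-0.3 − (-0.2500))² + (3.9 − (-0.2500))² + … = 67.1950
population σ = √(67.1950 / 6) = √11.1992 = 3.3465%
IR = r̄ / tracking error = -0.2500 / 3.3465 = -0.0747

-0.075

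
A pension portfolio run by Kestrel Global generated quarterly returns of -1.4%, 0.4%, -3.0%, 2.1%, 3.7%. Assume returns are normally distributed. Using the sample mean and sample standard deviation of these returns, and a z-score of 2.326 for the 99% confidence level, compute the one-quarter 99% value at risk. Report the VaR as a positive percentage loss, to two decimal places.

5.86

Mean return r̄ = 1.80 / 5 = 0.3600%
Sample std dev = √[28.5720 / 4] = 2.6726%
VaR = −(r̄ − z·σ) = −(0.3600 − 2.326 × 2.6726) = −(-5.8565) = 5.8565%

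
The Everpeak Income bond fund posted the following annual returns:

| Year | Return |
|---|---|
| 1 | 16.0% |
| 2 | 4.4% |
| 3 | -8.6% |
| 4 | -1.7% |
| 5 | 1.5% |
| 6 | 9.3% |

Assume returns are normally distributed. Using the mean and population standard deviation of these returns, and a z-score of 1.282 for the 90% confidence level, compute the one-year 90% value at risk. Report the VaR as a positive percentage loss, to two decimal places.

6.56

μ = (16 + 4.4 − 8.6 − 1.7 + 1.5 + 9.3) / 6 = 20.90 / 6 = 3.4833%
Σ(r − μ)² = 368.1483; population σ = √(368.1483/6) = 7.8331%
VaR = −(μ − z·σ) = −(3.4833 − 1.282 × 7.8331) = −(-6.5587) = 6.5587%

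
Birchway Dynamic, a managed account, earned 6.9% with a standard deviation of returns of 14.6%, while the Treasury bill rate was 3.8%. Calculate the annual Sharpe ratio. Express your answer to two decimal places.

0.21

Sharpe = (Rp − Rf) / σp = (6.9% − 3.8%) / 14.6% = 3.10% / 14.6% = 0.2123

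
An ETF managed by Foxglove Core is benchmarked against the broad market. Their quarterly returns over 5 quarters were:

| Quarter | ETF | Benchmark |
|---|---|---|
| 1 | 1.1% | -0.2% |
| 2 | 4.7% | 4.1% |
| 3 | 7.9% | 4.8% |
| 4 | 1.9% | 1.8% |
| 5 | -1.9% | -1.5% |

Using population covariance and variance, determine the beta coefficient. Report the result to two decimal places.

r̄p = 2.7400%,  r̄m = 1.8000%
Cov = Σ(rp − r̄p)(rm − r̄m) / 5 = 7.7160
Var(rm) = Σ(rm − r̄m)² / 5 = 5.8360
β = Cov / Var = 7.7160 / 5.8360 = 1.3221

1.32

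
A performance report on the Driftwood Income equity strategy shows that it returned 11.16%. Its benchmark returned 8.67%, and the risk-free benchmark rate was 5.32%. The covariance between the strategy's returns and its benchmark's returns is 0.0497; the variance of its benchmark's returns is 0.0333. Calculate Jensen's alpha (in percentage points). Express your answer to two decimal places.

β = Cov / Var = 0.0497 / 0.0333 = 1.4925
E[R] = Rf + β(Rm − Rf) = 5.32% + 1.4925 × (8.67% − 5.32%) = 10.3199%
α = Rp − E[R] = 11.16% − 10.3199% = 0.8401

0.84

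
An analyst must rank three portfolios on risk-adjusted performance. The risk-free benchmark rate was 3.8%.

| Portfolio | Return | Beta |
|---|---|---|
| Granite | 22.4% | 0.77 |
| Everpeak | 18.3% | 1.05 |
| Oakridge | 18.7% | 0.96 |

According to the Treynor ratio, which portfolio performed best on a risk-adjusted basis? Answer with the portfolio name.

Granite: Treynor = (22.4% − 3.8%) / 0.77 = 24.156
Everpeak: Treynor = (18.3% − 3.8%) / 1.05 = 13.810
Oakridge: Treynor = (18.7% − 3.8%) / 0.96 = 15.521
Highest: Granite (24.156).

Granite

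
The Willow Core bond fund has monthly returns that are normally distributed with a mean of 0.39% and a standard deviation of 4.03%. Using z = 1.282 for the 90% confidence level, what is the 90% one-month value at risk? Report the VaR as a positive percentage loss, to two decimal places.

4.78

VaR (as % loss) = −(μ − z·σ) = −(0.39% − 1.282 × 4.03%) = −(-4.77646%) = 4.77646%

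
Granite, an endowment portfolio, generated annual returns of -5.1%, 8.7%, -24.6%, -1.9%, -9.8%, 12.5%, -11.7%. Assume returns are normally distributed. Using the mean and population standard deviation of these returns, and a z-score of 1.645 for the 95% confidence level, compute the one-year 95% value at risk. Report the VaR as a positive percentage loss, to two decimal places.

23.76

Mean return r̄ = -31.90 / 7 = -4.5571%
Population σ = √[Σ(r − r̄)² / 7] = √[954.2771 / 7] = √136.3253 = 11.6758%
VaR = −(r̄ − z·σ) = −(-4.5571 − 1.645 × 11.6758) = −(-23.7638) = 23.7638%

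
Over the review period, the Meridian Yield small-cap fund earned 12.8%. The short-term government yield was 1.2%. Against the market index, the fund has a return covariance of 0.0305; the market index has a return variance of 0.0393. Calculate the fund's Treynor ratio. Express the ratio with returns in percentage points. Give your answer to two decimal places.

14.95

β = Cov / Var = 0.0305 / 0.0393 = 0.7761
Treynor = (Rp − Rf) / β = (12.8% − 1.2%) / 0.7761 = 11.60 / 0.7761 = 14.9465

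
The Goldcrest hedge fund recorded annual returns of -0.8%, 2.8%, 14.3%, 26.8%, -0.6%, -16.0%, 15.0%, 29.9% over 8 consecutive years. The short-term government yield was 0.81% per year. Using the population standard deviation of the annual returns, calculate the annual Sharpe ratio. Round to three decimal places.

0.562

Mean return μ = 71.40 / 8 = 8.9250%
Population σ = √[Σ(r − μ)² / 8] = √[1669.3350 / 8] = √208.6669 = 14.4453%
Sharpe = (μ − rf) / σ = (8.9250 − 0.81) / 14.4453 = 8.1150 / 14.4453 = 0.5618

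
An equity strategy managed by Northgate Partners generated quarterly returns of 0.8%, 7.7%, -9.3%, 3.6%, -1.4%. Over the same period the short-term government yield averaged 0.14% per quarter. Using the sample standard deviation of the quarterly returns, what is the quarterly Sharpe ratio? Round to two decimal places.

0.02

μ = (0.8 + 7.7 − 9.3 + 3.6 − 1.4) / 5 = 0.2800%
Σ(r − μ)² = (0.8 − 0.2800)² + (7.7 − 0.2800)² + … = 160.9480
sample σ = √(160.9480 / 4) = √40.2370 = 6.3433%
Sharpe = (μ − rf) / σ = (0.2800 − 0.14) / 6.3433 = 0.1400 / 6.3433 = 0.0221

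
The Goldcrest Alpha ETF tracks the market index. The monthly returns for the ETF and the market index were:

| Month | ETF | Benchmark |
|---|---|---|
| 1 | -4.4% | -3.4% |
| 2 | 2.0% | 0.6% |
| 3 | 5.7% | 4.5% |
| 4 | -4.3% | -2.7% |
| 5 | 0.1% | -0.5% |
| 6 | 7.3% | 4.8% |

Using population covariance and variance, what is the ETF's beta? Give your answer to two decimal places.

1.39

r̄p = 1.0667%,  r̄m = 0.5500%
Cov = Σ(rp − r̄p)(rm − r̄m) / 6 = 14.1483
Var(rm) = Σ(rm − r̄m)² / 6 = 10.1558
β = Cov / Var = 14.1483 / 10.1558 = 1.3931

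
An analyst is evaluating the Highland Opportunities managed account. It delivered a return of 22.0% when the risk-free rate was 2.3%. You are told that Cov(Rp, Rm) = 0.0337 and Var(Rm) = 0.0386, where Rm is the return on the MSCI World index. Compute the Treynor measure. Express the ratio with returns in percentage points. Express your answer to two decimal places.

22.56

β = Cov / Var = 0.0337 / 0.0386 = 0.8731
Treynor = (Rp − Rf) / β = (22.0% − 2.3%) / 0.8731 = 19.70 / 0.8731 = 22.5633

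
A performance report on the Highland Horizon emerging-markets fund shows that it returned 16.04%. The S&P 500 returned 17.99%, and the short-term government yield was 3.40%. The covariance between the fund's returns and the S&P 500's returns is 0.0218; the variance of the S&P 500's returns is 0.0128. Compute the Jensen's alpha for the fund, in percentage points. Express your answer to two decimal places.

-12.21

β = Cov / Var = 0.0218 / 0.0128 = 1.7031
E[R] = Rf + β(Rm − Rf) = 3.40% + 1.7031 × (17.99% − 3.40%) = 28.2482%
α = Rp − E[R] = 16.04% − 28.2482% = -12.2082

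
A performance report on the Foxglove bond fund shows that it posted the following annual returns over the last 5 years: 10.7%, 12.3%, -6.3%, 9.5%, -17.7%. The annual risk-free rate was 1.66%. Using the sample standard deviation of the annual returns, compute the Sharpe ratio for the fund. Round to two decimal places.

0.00

μ = (10.7 + 12.3 − 6.3 + 9.5 − 17.7) / 5 = 1.7000%
Σ(r − μ)² = 694.5600; sample σ = √(694.5600/4) = 13.1773%
Sharpe = (μ − rf) / σ = (1.7000 − 1.66) / 13.1773 = 0.0400 / 13.1773 = 0.0030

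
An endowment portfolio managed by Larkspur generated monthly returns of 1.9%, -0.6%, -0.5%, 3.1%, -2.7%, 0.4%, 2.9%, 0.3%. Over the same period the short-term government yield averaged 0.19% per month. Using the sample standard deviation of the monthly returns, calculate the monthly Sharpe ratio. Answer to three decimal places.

0.209

r̄ = (1.9 − 0.6 − 0.5 + 3.1 − 2.7 + 0.4 + 2.9 + 0.3) / 8 = 0.6000%
Σ(r − r̄)² = (1.9 − 0.6000)² + (-0.6 − 0.6000)² + (-0.5 − 0.6000)² + … = 26.9000
σ = √[26.9000 / 7] = 1.9603%
Sharpe = (r̄ − rf) / σ = (0.6000 − 0.19) / 1.9603 = 0.4100 / 1.9603 = 0.2092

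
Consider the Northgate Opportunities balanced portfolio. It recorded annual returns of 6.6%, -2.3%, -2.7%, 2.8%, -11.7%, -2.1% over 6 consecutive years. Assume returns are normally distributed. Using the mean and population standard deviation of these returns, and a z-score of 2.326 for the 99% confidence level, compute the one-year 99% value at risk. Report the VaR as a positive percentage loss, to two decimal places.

14.67

r̄ = (6.6 − 2.3 − 2.7 + 2.8 − 11.7 − 2.1) / 6 = -1.5667%
Population std dev = √[190.5533 / 6] = 5.6355%
VaR = −(r̄ − z·σ) = −(-1.5667 − 2.326 × 5.6355) = −(-14.6749) = 14.6749%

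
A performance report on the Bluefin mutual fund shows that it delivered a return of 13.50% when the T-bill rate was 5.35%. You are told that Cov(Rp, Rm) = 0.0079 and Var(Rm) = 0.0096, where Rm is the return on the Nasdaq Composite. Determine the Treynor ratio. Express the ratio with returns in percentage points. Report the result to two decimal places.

9.90

β = Cov / Var = 0.0079 / 0.0096 = 0.8229
Treynor = (Rp − Rf) / β = (13.50% − 5.35%) / 0.8229 = 8.15 / 0.8229 = 9.9040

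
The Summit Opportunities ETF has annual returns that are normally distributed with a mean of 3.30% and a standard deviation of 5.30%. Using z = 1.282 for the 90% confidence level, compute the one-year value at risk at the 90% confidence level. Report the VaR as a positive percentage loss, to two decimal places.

VaR (as % loss) = −(μ − z·σ) = −(3.30% − 1.282 × 5.30%) = −(-3.4946%) = 3.4946%

3.49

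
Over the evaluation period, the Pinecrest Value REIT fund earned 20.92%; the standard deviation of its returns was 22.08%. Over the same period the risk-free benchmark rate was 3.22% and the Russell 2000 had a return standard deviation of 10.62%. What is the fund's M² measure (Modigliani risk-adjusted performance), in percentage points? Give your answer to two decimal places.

Sharpe = (Rp − Rf) / σp = (20.92% − 3.22%) / 22.08% = 0.8016
M² = Rf + Sharpe × σm = 3.22% + 0.8016 × 10.62% = 11.7330%

11.73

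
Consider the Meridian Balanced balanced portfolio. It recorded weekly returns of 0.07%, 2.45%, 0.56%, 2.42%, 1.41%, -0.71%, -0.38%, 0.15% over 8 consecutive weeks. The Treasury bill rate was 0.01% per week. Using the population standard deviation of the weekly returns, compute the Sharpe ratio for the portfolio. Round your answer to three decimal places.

r̄ = (0.07 + 2.45 + 0.56 + 2.42 + 1.41 − 0.71 − 0.38 + 0.15) / 8 = 0.7463%
Population std dev = √[10.3814 / 8] = 1.1392%
Sharpe = (r̄ − rf) / σ = (0.7463 − 0.01) / 1.1392 = 0.7363 / 1.1392 = 0.6463

0.646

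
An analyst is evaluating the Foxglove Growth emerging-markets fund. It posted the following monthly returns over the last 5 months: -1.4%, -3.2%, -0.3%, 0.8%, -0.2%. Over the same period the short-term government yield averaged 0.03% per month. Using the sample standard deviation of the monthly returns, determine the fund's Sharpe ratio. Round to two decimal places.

-0.58

μ = (-1.4 − 3.2 − 0.3 + 0.8 − 0.2) / 5 = -0.8600%
Sample std dev = √[9.2720 / 4] = 1.5225%
Sharpe = (μ − rf) / σ = (-0.8600 − 0.03) / 1.5225 = -0.8900 / 1.5225 = -0.5846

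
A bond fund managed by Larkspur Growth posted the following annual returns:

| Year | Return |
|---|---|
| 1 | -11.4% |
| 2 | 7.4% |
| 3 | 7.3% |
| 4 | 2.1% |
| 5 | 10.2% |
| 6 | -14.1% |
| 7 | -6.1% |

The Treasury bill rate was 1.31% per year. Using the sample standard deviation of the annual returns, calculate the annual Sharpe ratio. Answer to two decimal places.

-0.20

r̄ = (-11.4 + 7.4 + 7.3 + 2.1 + 10.2 − 14.1 − 6.1) / 7 = -0.6571%
Σ(r − r̄)² = (-11.4 − (-0.6571))² + (7.4 − (-0.6571))² + … = 579.4571
sample σ = √(579.4571 / 6) = √96.5762 = 9.8273%
Sharpe = (r̄ − rf) / σ = (-0.6571 − 1.31) / 9.8273 = -1.9671 / 9.8273 = -0.2002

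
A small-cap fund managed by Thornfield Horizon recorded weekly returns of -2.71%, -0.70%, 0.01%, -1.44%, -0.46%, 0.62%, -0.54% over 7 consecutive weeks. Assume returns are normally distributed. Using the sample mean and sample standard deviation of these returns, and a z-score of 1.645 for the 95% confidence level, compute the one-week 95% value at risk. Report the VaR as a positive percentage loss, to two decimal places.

μ = (-2.71 − 0.7 + 0.01 − 1.44 − 0.46 + 0.62 − 0.54) / 7 = -0.7457%
Σ(r − μ)² = (-2.71 − (-0.7457))² + (-0.7 − (-0.7457))² + (0.01 − (-0.7457))² + … = 6.9028
sample σ = √(6.9028 / 6) = √1.1505 = 1.0726%
VaR = −(μ − z·σ) = −(-0.7457 − 1.645 × 1.0726) = −(-2.5101) = 2.5101%

2.51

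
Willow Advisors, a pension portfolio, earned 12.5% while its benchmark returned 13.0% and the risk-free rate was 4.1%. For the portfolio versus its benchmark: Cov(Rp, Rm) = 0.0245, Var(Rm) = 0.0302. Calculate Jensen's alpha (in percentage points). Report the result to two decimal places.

1.18

β = Cov / Var = 0.0245 / 0.0302 = 0.8113
E[R] = Rf + β(Rm − Rf) = 4.1% + 0.8113 × (13.0% − 4.1%) = 11.3206%
α = Rp − E[R] = 12.5% − 11.3206% = 1.1794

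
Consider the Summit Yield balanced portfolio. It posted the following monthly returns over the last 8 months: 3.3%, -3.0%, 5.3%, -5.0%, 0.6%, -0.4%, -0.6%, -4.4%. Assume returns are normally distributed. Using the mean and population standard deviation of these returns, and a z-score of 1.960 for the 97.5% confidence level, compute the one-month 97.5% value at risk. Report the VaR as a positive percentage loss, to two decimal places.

7.14

r̄ = (3.3 − 3 + 5.3 − 5 + 0.6 − 0.4 − 0.6 − 4.4) / 8 = -4.20 / 8 = -0.5250%
Σ(r − r̄)² = (3.3 − (-0.5250))² + (-3 − (-0.5250))² + (5.3 − (-0.5250))² + … = 91.0150
σ = √[91.0150 / 8] = 3.3730%
VaR = −(r̄ − z·σ) = −(-0.5250 − 1.960 × 3.3730) = −(-7.1361) = 7.1361%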